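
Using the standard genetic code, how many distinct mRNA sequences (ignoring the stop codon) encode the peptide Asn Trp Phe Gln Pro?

Asn: 2 codons.
Trp: 1 codon.
Phe: 2 codons.
Gln: 2 codons.
Pro: 4 codons.
2 × 1 × 2 × 2 × 4 = 32.

32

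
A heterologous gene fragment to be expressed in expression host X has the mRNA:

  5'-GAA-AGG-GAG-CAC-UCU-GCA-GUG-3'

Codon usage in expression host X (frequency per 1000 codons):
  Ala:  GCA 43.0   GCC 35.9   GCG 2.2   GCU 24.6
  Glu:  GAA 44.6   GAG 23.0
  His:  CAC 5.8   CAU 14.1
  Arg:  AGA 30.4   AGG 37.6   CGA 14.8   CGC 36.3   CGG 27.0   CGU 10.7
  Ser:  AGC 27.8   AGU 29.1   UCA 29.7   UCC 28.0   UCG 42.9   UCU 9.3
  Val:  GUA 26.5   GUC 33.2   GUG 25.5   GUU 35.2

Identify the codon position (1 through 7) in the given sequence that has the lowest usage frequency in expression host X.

Codon 1 GAA (Glu): 44.6 per 1000.
Codon 2 AGG (Arg): 37.6 per 1000.
Codon 3 GAG (Glu): 23.0 per 1000.
Codon 4 CAC (His): 5.8 per 1000.
Codon 5 UCU (Ser): 9.3 per 1000.
Codon 6 GCA (Ala): 43.0 per 1000.
Codon 7 GUG (Val): 25.5 per 1000.
Lowest frequency is 5.8 at codon 4.

4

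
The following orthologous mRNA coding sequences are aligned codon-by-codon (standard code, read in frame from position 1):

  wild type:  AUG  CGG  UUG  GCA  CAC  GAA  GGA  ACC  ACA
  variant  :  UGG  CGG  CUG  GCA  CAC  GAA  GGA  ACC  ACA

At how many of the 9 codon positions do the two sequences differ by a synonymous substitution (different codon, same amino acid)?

Codon 1: AUG Met / UGG Trp — nonsynonymous.
Codon 2: CGG Arg / CGG Arg — identical.
Codon 3: UUG Leu / CUG Leu — synonymous.
Codon 4: GCA Ala / GCA Ala — identical.
Codon 5: CAC His / CAC His — identical.
Codon 6: GAA Glu / GAA Glu — identical.
Codon 7: GGA Gly / GGA Gly — identical.
Codon 8: ACC Thr / ACC Thr — identical.
Codon 9: ACA Thr / ACA Thr — identical.
Synonymous differences: 1.

1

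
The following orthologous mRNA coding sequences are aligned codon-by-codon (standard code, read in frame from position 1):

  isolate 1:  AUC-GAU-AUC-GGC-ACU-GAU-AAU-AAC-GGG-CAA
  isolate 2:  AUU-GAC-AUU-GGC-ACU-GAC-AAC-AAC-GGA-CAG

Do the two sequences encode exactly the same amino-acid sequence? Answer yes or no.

yes

Codon 1: AUC Ile / AUU Ile — synonymous.
Codon 2: GAU Asp / GAC Asp — synonymous.
Codon 3: AUC Ile / AUU Ile — synonymous.
Codon 4: GGC Gly / GGC Gly — identical.
Codon 5: ACU Thr / ACU Thr — identical.
Codon 6: GAU Asp / GAC Asp — synonymous.
Codon 7: AAU Asn / AAC Asn — synonymous.
Codon 8: AAC Asn / AAC Asn — identical.
Codon 9: GGG Gly / GGA Gly — synonymous.
Codon 10: CAA Gln / CAG Gln — synonymous.
Nonsynonymous differences: 0 → same protein.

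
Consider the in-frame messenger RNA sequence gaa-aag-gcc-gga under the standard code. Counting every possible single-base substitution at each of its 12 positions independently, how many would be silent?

8

Codon 1 (GAA, Glu): 1 synonymous substitution.
Codon 2 (AAG, Lys): 1 synonymous substitution.
Codon 3 (GCC, Ala): 3 synonymous substitutions.
Codon 4 (GGA, Gly): 3 synonymous substitutions.
Total: 1 + 1 + 3 + 3 = 8.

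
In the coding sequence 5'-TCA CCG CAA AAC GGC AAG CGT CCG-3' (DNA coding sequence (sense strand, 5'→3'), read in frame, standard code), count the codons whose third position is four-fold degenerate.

5

Codon 1 TCA (Ser): third position 4-fold.
Codon 2 CCG (Pro): third position 4-fold.
Codon 3 CAA (Gln): third position 2-fold.
Codon 4 AAC (Asn): third position 2-fold.
Codon 5 GGC (Gly): third position 4-fold.
Codon 6 AAG (Lys): third position 2-fold.
Codon 7 CGT (Arg): third position 4-fold.
Codon 8 CCG (Pro): third position 4-fold.
Four-fold degenerate third positions: 5.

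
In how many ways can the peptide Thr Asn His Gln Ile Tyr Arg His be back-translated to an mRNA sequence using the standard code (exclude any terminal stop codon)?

Thr: 4 codons.
Asn: 2 codons.
His: 2 codons.
Gln: 2 codons.
Ile: 3 codons.
Tyr: 2 codons.
Arg: 6 codons.
His: 2 codons.
4 × 2 × 2 × 2 × 3 × 2 × 6 × 2 = 2304.

2304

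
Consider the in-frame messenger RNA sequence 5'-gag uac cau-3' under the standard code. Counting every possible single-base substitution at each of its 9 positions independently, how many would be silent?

Codon 1 (GAG, Glu): 1 synonymous substitution.
Codon 2 (UAC, Tyr): 1 synonymous substitution.
Codon 3 (CAU, His): 1 synonymous substitution.
Total: 1 + 1 + 1 = 3.

3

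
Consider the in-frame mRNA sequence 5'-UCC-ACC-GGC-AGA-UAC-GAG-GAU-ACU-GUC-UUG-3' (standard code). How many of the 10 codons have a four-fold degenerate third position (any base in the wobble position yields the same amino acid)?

Codon 1 UCC (Ser): third position 4-fold.
Codon 2 ACC (Thr): third position 4-fold.
Codon 3 GGC (Gly): third position 4-fold.
Codon 4 AGA (Arg): third position 2-fold.
Codon 5 UAC (Tyr): third position 2-fold.
Codon 6 GAG (Glu): third position 2-fold.
Codon 7 GAU (Asp): third position 2-fold.
Codon 8 ACU (Thr): third position 4-fold.
Codon 9 GUC (Val): third position 4-fold.
Codon 10 UUG (Leu): third position 2-fold.
Four-fold degenerate third positions: 5.

5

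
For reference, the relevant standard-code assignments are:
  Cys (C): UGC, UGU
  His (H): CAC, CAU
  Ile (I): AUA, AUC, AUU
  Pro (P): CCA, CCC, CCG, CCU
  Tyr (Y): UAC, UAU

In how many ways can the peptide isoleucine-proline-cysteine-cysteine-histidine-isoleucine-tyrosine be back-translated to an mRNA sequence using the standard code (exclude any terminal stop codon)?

Ile: 3 codons.
Pro: 4 codons.
Cys: 2 codons.
Cys: 2 codons.
His: 2 codons.
Ile: 3 codons.
Tyr: 2 codons.
3 × 4 × 2 × 2 × 2 × 3 × 2 = 576.

576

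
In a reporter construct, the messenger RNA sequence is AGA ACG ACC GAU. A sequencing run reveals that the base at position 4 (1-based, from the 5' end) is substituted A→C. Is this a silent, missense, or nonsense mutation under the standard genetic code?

Position 4 falls in codon 2: ACG → Thr.
After the substitution the codon is CCG → Pro.
Thr ≠ Pro, so this is a missense mutation.

missense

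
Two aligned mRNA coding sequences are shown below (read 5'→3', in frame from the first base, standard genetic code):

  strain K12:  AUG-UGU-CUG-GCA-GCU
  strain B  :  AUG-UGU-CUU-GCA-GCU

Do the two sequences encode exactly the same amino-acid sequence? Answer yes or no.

yes

Codon 1: AUG Met / AUG Met — identical.
Codon 2: UGU Cys / UGU Cys — identical.
Codon 3: CUG Leu / CUU Leu — synonymous.
Codon 4: GCA Ala / GCA Ala — identical.
Codon 5: GCU Ala / GCU Ala — identical.
Nonsynonymous differences: 0 → same protein.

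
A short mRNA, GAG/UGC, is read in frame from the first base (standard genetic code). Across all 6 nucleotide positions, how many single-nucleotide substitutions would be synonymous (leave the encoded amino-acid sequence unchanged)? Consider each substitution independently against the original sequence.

Codon 1 (GAG, Glu): 1 synonymous substitution.
Codon 2 (UGC, Cys): 1 synonymous substitution.
Total: 1 + 1 = 2.

2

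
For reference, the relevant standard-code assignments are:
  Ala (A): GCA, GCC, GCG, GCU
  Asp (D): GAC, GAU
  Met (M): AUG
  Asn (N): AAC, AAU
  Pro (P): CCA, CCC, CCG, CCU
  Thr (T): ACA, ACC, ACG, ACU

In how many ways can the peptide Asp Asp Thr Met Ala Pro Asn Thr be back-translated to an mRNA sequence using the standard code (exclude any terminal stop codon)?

2048

Asp: 2 codons.
Asp: 2 codons.
Thr: 4 codons.
Met: 1 codon.
Ala: 4 codons.
Pro: 4 codons.
Asn: 2 codons.
Thr: 4 codons.
2 × 2 × 4 × 1 × 4 × 4 × 2 × 4 = 2048.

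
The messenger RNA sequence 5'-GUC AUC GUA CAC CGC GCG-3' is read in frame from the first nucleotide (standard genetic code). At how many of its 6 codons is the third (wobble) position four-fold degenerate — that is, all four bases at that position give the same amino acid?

Codon 1 GUC (Val): third position 4-fold.
Codon 2 AUC (Ile): third position 3-fold.
Codon 3 GUA (Val): third position 4-fold.
Codon 4 CAC (His): third position 2-fold.
Codon 5 CGC (Arg): third position 4-fold.
Codon 6 GCG (Ala): third position 4-fold.
Four-fold degenerate third positions: 4.

4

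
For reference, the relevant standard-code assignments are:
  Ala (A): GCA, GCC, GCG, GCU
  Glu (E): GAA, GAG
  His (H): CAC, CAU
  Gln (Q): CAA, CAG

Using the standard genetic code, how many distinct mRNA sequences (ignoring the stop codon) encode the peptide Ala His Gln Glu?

32

Ala: 4 codons.
His: 2 codons.
Gln: 2 codons.
Glu: 2 codons.
4 × 2 × 2 × 2 = 32.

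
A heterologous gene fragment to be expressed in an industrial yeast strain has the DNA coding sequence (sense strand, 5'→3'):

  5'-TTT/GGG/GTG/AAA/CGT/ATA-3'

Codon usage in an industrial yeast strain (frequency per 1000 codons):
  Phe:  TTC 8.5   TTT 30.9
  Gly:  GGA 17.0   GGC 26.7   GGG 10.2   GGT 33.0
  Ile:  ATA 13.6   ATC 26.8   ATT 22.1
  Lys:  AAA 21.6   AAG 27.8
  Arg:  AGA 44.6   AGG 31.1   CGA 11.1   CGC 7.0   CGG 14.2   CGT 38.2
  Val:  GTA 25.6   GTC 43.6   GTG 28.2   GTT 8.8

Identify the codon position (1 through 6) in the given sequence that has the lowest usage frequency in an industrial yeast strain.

Codon 1 TTT (Phe): 30.9 per 1000.
Codon 2 GGG (Gly): 10.2 per 1000.
Codon 3 GTG (Val): 28.2 per 1000.
Codon 4 AAA (Lys): 21.6 per 1000.
Codon 5 CGT (Arg): 38.2 per 1000.
Codon 6 ATA (Ile): 13.6 per 1000.
Lowest frequency is 10.2 at codon 2.

2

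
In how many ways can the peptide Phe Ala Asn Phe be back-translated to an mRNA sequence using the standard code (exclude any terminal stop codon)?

32

Phe: 2 codons.
Ala: 4 codons.
Asn: 2 codons.
Phe: 2 codons.
2 × 4 × 2 × 2 = 32.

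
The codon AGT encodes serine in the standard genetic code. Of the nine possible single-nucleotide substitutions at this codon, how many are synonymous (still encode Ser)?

Position 1: none → 0 synonymous.
Position 2: none → 0 synonymous.
Position 3: AGC → 1 synonymous.
Total: 0 + 0 + 1 = 1.

1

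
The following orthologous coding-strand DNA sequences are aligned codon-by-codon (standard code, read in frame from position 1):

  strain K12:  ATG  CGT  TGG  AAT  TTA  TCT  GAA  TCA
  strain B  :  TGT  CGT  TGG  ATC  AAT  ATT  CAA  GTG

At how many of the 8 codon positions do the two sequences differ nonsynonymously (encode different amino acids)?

6

Codon 1: ATG Met / TGT Cys — nonsynonymous.
Codon 2: CGT Arg / CGT Arg — identical.
Codon 3: TGG Trp / TGG Trp — identical.
Codon 4: AAT Asn / ATC Ile — nonsynonymous.
Codon 5: TTA Leu / AAT Asn — nonsynonymous.
Codon 6: TCT Ser / ATT Ile — nonsynonymous.
Codon 7: GAA Glu / CAA Gln — nonsynonymous.
Codon 8: TCA Ser / GTG Val — nonsynonymous.
Nonsynonymous differences: 6.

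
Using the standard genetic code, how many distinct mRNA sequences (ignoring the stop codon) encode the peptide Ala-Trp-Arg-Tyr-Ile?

144

Ala: 4 codons.
Trp: 1 codon.
Arg: 6 codons.
Tyr: 2 codons.
Ile: 3 codons.
4 × 1 × 6 × 2 × 3 = 144.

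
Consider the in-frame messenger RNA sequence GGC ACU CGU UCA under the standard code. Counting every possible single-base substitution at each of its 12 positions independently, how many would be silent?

12

Codon 1 (GGC, Gly): 3 synonymous substitutions.
Codon 2 (ACU, Thr): 3 synonymous substitutions.
Codon 3 (CGU, Arg): 3 synonymous substitutions.
Codon 4 (UCA, Ser): 3 synonymous substitutions.
Total: 3 + 3 + 3 + 3 = 12.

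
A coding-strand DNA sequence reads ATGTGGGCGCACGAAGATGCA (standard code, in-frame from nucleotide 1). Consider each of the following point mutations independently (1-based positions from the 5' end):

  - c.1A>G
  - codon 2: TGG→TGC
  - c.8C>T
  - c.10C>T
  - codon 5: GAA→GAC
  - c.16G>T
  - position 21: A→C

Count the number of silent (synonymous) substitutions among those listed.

Codon 1: ATG (Met) → GTG (Val) — missense.
Codon 2: TGG (Trp) → TGC (Cys) — missense.
Codon 3: GCG (Ala) → GTG (Val) — missense.
Codon 4: CAC (His) → TAC (Tyr) — missense.
Codon 5: GAA (Glu) → GAC (Asp) — missense.
Codon 6: GAT (Asp) → TAT (Tyr) — missense.
Codon 7: GCA (Ala) → GCC (Ala) — synonymous.
Synonymous: 1 of 7.

1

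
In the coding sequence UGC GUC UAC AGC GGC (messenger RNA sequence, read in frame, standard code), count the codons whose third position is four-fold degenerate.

Codon 1 UGC (Cys): third position 2-fold.
Codon 2 GUC (Val): third position 4-fold.
Codon 3 UAC (Tyr): third position 2-fold.
Codon 4 AGC (Ser): third position 2-fold.
Codon 5 GGC (Gly): third position 4-fold.
Four-fold degenerate third positions: 2.

2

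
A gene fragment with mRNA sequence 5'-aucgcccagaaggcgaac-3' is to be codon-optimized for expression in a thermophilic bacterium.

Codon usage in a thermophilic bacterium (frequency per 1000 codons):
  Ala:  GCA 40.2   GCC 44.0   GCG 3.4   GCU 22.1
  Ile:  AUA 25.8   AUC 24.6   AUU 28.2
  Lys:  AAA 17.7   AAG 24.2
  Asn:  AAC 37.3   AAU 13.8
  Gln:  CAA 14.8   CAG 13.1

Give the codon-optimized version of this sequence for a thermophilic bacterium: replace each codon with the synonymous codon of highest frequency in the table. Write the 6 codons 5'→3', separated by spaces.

AUU GCC CAA AAG GCC AAC

Codon 1 (Ile): best is AUU at 28.2.
Codon 2 (Ala): best is GCC at 44.0.
Codon 3 (Gln): best is CAA at 14.8.
Codon 4 (Lys): best is AAG at 24.2.
Codon 5 (Ala): best is GCC at 44.0.
Codon 6 (Asn): best is AAC at 37.3.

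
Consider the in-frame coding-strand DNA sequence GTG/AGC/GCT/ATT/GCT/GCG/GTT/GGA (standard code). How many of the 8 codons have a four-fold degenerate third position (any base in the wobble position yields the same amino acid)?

6

Codon 1 GTG (Val): third position 4-fold.
Codon 2 AGC (Ser): third position 2-fold.
Codon 3 GCT (Ala): third position 4-fold.
Codon 4 ATT (Ile): third position 3-fold.
Codon 5 GCT (Ala): third position 4-fold.
Codon 6 GCG (Ala): third position 4-fold.
Codon 7 GTT (Val): third position 4-fold.
Codon 8 GGA (Gly): third position 4-fold.
Four-fold degenerate third positions: 6.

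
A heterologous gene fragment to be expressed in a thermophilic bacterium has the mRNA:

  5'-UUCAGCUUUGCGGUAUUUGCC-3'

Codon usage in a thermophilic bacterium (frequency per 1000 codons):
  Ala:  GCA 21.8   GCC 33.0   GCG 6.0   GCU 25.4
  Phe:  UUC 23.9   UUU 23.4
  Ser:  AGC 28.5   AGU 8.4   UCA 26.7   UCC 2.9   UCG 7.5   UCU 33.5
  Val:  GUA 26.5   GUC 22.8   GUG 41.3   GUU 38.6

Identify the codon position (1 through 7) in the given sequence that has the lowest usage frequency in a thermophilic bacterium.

Codon 1 UUC (Phe): 23.9 per 1000.
Codon 2 AGC (Ser): 28.5 per 1000.
Codon 3 UUU (Phe): 23.4 per 1000.
Codon 4 GCG (Ala): 6.0 per 1000.
Codon 5 GUA (Val): 26.5 per 1000.
Codon 6 UUU (Phe): 23.4 per 1000.
Codon 7 GCC (Ala): 33.0 per 1000.
Lowest frequency is 6.0 at codon 4.

4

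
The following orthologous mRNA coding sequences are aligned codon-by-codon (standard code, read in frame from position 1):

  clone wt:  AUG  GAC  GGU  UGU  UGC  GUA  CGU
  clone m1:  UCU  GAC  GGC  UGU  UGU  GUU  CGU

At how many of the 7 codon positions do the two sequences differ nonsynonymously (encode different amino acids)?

Codon 1: AUG Met / UCU Ser — nonsynonymous.
Codon 2: GAC Asp / GAC Asp — identical.
Codon 3: GGU Gly / GGC Gly — synonymous.
Codon 4: UGU Cys / UGU Cys — identical.
Codon 5: UGC Cys / UGU Cys — synonymous.
Codon 6: GUA Val / GUU Val — synonymous.
Codon 7: CGU Arg / CGU Arg — identical.
Nonsynonymous differences: 1.

1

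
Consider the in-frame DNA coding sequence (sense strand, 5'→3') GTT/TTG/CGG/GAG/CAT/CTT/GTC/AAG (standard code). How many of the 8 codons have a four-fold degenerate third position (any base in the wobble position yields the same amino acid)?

4

Codon 1 GTT (Val): third position 4-fold.
Codon 2 TTG (Leu): third position 2-fold.
Codon 3 CGG (Arg): third position 4-fold.
Codon 4 GAG (Glu): third position 2-fold.
Codon 5 CAT (His): third position 2-fold.
Codon 6 CTT (Leu): third position 4-fold.
Codon 7 GTC (Val): third position 4-fold.
Codon 8 AAG (Lys): third position 2-fold.
Four-fold degenerate third positions: 4.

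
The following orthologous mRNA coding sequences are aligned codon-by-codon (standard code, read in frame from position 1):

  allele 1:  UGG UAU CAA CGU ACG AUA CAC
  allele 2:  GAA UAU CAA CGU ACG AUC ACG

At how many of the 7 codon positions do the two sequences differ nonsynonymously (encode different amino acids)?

Codon 1: UGG Trp / GAA Glu — nonsynonymous.
Codon 2: UAU Tyr / UAU Tyr — identical.
Codon 3: CAA Gln / CAA Gln — identical.
Codon 4: CGU Arg / CGU Arg — identical.
Codon 5: ACG Thr / ACG Thr — identical.
Codon 6: AUA Ile / AUC Ile — synonymous.
Codon 7: CAC His / ACG Thr — nonsynonymous.
Nonsynonymous differences: 2.

2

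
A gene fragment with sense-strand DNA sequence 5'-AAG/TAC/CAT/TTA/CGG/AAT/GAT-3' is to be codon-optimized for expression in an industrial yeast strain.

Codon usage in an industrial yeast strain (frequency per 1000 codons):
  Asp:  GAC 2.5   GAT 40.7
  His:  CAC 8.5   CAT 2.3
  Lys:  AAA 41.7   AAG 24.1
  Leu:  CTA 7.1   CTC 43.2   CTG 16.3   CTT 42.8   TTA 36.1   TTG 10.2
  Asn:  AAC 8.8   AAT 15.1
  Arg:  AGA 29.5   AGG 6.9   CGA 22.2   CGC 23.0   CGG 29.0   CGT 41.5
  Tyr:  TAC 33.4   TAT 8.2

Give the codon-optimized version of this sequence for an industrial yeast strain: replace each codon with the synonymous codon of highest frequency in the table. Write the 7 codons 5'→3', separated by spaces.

Codon 1 (Lys): best is AAA at 41.7.
Codon 2 (Tyr): best is TAC at 33.4.
Codon 3 (His): best is CAC at 8.5.
Codon 4 (Leu): best is CTC at 43.2.
Codon 5 (Arg): best is CGT at 41.5.
Codon 6 (Asn): best is AAT at 15.1.
Codon 7 (Asp): best is GAT at 40.7.

AAA TAC CAC CTC CGT AAT GAT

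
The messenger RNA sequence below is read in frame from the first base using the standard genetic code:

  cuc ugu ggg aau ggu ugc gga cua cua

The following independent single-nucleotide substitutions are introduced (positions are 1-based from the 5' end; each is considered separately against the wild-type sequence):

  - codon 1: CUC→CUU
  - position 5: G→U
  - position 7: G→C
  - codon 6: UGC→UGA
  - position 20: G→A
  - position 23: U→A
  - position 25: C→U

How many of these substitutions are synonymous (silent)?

Codon 1: CUC (Leu) → CUU (Leu) — synonymous.
Codon 2: UGU (Cys) → UUU (Phe) — missense.
Codon 3: GGG (Gly) → CGG (Arg) — missense.
Codon 6: UGC (Cys) → UGA (Stop) — nonsense.
Codon 7: GGA (Gly) → GAA (Glu) — missense.
Codon 8: CUA (Leu) → CAA (Gln) — missense.
Codon 9: CUA (Leu) → UUA (Leu) — synonymous.
Synonymous: 2 of 7.

2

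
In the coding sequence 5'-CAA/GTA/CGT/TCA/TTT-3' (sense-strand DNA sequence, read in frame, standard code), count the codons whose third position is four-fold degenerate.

Codon 1 CAA (Gln): third position 2-fold.
Codon 2 GTA (Val): third position 4-fold.
Codon 3 CGT (Arg): third position 4-fold.
Codon 4 TCA (Ser): third position 4-fold.
Codon 5 TTT (Phe): third position 2-fold.
Four-fold degenerate third positions: 3.

3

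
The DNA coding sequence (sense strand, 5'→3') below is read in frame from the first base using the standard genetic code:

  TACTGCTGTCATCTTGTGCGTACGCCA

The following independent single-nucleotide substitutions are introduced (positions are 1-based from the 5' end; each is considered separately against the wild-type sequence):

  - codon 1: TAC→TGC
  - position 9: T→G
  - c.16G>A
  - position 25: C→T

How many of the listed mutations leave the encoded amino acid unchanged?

Codon 1: TAC (Tyr) → TGC (Cys) — missense.
Codon 3: TGT (Cys) → TGG (Trp) — missense.
Codon 6: GTG (Val) → ATG (Met) — missense.
Codon 9: CCA (Pro) → TCA (Ser) — missense.
Synonymous: 0 of 4.

0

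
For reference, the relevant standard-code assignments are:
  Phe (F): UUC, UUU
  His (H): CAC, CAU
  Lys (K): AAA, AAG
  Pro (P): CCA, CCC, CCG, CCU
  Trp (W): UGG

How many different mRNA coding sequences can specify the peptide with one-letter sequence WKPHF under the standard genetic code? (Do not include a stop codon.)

32

Trp: 1 codon.
Lys: 2 codons.
Pro: 4 codons.
His: 2 codons.
Phe: 2 codons.
1 × 2 × 4 × 2 × 2 = 32.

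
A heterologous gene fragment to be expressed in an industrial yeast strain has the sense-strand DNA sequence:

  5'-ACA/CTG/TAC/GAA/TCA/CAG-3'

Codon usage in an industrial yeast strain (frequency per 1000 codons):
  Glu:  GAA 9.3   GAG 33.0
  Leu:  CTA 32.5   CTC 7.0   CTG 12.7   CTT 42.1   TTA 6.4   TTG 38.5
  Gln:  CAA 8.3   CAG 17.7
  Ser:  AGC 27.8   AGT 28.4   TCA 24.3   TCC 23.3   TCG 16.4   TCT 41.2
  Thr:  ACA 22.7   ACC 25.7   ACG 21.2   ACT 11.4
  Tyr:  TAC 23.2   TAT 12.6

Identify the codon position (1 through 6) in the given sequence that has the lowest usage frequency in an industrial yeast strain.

4

Codon 1 ACA (Thr): 22.7 per 1000.
Codon 2 CTG (Leu): 12.7 per 1000.
Codon 3 TAC (Tyr): 23.2 per 1000.
Codon 4 GAA (Glu): 9.3 per 1000.
Codon 5 TCA (Ser): 24.3 per 1000.
Codon 6 CAG (Gln): 17.7 per 1000.
Lowest frequency is 9.3 at codon 4.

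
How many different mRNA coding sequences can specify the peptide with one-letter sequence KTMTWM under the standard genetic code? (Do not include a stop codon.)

32

Lys: 2 codons.
Thr: 4 codons.
Met: 1 codon.
Thr: 4 codons.
Trp: 1 codon.
Met: 1 codon.
2 × 4 × 1 × 4 × 1 × 1 = 32.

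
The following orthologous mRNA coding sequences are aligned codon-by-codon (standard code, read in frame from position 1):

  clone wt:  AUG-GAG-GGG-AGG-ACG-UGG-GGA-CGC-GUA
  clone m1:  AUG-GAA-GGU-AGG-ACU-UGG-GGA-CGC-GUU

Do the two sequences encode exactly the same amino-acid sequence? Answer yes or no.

yes

Codon 1: AUG Met / AUG Met — identical.
Codon 2: GAG Glu / GAA Glu — synonymous.
Codon 3: GGG Gly / GGU Gly — synonymous.
Codon 4: AGG Arg / AGG Arg — identical.
Codon 5: ACG Thr / ACU Thr — synonymous.
Codon 6: UGG Trp / UGG Trp — identical.
Codon 7: GGA Gly / GGA Gly — identical.
Codon 8: CGC Arg / CGC Arg — identical.
Codon 9: GUA Val / GUU Val — synonymous.
Nonsynonymous differences: 0 → same protein.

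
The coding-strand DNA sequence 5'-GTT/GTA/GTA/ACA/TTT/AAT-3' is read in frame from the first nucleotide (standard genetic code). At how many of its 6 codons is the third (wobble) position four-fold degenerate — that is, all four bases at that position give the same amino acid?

4

Codon 1 GTT (Val): third position 4-fold.
Codon 2 GTA (Val): third position 4-fold.
Codon 3 GTA (Val): third position 4-fold.
Codon 4 ACA (Thr): third position 4-fold.
Codon 5 TTT (Phe): third position 2-fold.
Codon 6 AAT (Asn): third position 2-fold.
Four-fold degenerate third positions: 4.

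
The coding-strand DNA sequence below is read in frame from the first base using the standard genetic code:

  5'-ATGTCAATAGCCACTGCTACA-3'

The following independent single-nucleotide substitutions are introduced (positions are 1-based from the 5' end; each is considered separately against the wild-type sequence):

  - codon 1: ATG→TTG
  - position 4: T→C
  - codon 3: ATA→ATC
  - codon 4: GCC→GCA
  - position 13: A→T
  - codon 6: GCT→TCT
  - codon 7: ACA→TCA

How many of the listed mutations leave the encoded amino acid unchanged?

2

Codon 1: ATG (Met) → TTG (Leu) — missense.
Codon 2: TCA (Ser) → CCA (Pro) — missense.
Codon 3: ATA (Ile) → ATC (Ile) — synonymous.
Codon 4: GCC (Ala) → GCA (Ala) — synonymous.
Codon 5: ACT (Thr) → TCT (Ser) — missense.
Codon 6: GCT (Ala) → TCT (Ser) — missense.
Codon 7: ACA (Thr) → TCA (Ser) — missense.
Synonymous: 2 of 7.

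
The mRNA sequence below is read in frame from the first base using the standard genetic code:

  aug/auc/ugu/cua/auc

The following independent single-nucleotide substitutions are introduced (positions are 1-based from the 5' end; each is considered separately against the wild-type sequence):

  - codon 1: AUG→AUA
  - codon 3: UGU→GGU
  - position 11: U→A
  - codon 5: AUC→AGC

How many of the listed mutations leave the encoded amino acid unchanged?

0

Codon 1: AUG (Met) → AUA (Ile) — missense.
Codon 3: UGU (Cys) → GGU (Gly) — missense.
Codon 4: CUA (Leu) → CAA (Gln) — missense.
Codon 5: AUC (Ile) → AGC (Ser) — missense.
Synonymous: 0 of 4.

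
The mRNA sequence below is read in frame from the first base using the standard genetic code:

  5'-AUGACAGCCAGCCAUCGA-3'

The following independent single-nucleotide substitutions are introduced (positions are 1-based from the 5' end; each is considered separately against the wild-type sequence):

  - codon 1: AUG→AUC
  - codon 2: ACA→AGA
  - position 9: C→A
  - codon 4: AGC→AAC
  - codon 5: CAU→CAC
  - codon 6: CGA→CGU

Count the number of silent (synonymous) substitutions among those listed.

Codon 1: AUG (Met) → AUC (Ile) — missense.
Codon 2: ACA (Thr) → AGA (Arg) — missense.
Codon 3: GCC (Ala) → GCA (Ala) — synonymous.
Codon 4: AGC (Ser) → AAC (Asn) — missense.
Codon 5: CAU (His) → CAC (His) — synonymous.
Codon 6: CGA (Arg) → CGU (Arg) — synonymous.
Synonymous: 3 of 6.

3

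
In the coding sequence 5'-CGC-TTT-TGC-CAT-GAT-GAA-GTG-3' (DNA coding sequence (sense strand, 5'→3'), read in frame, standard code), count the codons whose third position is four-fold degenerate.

2

Codon 1 CGC (Arg): third position 4-fold.
Codon 2 TTT (Phe): third position 2-fold.
Codon 3 TGC (Cys): third position 2-fold.
Codon 4 CAT (His): third position 2-fold.
Codon 5 GAT (Asp): third position 2-fold.
Codon 6 GAA (Glu): third position 2-fold.
Codon 7 GTG (Val): third position 4-fold.
Four-fold degenerate third positions: 2.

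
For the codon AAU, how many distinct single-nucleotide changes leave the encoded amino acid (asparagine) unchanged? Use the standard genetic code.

1

Position 1: none → 0 synonymous.
Position 2: none → 0 synonymous.
Position 3: AAC → 1 synonymous.
Total: 0 + 0 + 1 = 1.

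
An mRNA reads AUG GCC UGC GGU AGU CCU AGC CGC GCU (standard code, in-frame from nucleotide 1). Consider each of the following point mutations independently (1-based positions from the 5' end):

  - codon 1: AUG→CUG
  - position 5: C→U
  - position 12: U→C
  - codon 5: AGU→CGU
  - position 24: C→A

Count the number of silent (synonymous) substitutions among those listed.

Codon 1: AUG (Met) → CUG (Leu) — missense.
Codon 2: GCC (Ala) → GUC (Val) — missense.
Codon 4: GGU (Gly) → GGC (Gly) — synonymous.
Codon 5: AGU (Ser) → CGU (Arg) — missense.
Codon 8: CGC (Arg) → CGA (Arg) — synonymous.
Synonymous: 2 of 5.

2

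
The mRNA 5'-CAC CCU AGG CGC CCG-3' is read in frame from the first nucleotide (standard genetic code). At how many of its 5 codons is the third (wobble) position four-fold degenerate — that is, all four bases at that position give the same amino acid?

Codon 1 CAC (His): third position 2-fold.
Codon 2 CCU (Pro): third position 4-fold.
Codon 3 AGG (Arg): third position 2-fold.
Codon 4 CGC (Arg): third position 4-fold.
Codon 5 CCG (Pro): third position 4-fold.
Four-fold degenerate third positions: 3.

3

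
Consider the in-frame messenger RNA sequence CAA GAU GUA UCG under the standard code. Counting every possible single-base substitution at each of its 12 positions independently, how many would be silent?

8

Codon 1 (CAA, Gln): 1 synonymous substitution.
Codon 2 (GAU, Asp): 1 synonymous substitution.
Codon 3 (GUA, Val): 3 synonymous substitutions.
Codon 4 (UCG, Ser): 3 synonymous substitutions.
Total: 1 + 1 + 3 + 3 = 8.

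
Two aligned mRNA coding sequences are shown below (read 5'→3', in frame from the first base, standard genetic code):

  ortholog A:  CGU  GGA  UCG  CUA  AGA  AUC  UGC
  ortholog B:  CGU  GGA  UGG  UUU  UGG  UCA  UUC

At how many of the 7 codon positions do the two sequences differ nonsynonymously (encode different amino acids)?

5

Codon 1: CGU Arg / CGU Arg — identical.
Codon 2: GGA Gly / GGA Gly — identical.
Codon 3: UCG Ser / UGG Trp — nonsynonymous.
Codon 4: CUA Leu / UUU Phe — nonsynonymous.
Codon 5: AGA Arg / UGG Trp — nonsynonymous.
Codon 6: AUC Ile / UCA Ser — nonsynonymous.
Codon 7: UGC Cys / UUC Phe — nonsynonymous.
Nonsynonymous differences: 5.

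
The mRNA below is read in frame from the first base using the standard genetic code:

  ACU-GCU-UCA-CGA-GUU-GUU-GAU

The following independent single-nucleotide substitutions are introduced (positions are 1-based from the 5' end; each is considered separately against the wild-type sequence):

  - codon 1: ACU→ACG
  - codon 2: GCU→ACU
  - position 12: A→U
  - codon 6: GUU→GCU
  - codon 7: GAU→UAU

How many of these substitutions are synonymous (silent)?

Codon 1: ACU (Thr) → ACG (Thr) — synonymous.
Codon 2: GCU (Ala) → ACU (Thr) — missense.
Codon 4: CGA (Arg) → CGU (Arg) — synonymous.
Codon 6: GUU (Val) → GCU (Ala) — missense.
Codon 7: GAU (Asp) → UAU (Tyr) — missense.
Synonymous: 2 of 5.

2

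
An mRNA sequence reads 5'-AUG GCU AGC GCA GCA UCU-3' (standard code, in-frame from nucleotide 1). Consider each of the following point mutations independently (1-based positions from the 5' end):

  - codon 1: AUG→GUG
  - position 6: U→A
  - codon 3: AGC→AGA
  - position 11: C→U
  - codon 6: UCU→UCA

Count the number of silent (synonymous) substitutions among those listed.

2

Codon 1: AUG (Met) → GUG (Val) — missense.
Codon 2: GCU (Ala) → GCA (Ala) — synonymous.
Codon 3: AGC (Ser) → AGA (Arg) — missense.
Codon 4: GCA (Ala) → GUA (Val) — missense.
Codon 6: UCU (Ser) → UCA (Ser) — synonymous.
Synonymous: 2 of 5.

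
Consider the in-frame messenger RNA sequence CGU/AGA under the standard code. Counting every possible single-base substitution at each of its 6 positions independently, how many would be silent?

Codon 1 (CGU, Arg): 3 synonymous substitutions.
Codon 2 (AGA, Arg): 2 synonymous substitutions.
Total: 3 + 2 = 5.

5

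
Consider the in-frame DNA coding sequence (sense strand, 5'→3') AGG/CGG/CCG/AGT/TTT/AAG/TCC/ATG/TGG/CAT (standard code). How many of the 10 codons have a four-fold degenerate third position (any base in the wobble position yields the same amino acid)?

3

Codon 1 AGG (Arg): third position 2-fold.
Codon 2 CGG (Arg): third position 4-fold.
Codon 3 CCG (Pro): third position 4-fold.
Codon 4 AGT (Ser): third position 2-fold.
Codon 5 TTT (Phe): third position 2-fold.
Codon 6 AAG (Lys): third position 2-fold.
Codon 7 TCC (Ser): third position 4-fold.
Codon 8 ATG (Met): third position 1-fold.
Codon 9 TGG (Trp): third position 1-fold.
Codon 10 CAT (His): third position 2-fold.
Four-fold degenerate third positions: 3.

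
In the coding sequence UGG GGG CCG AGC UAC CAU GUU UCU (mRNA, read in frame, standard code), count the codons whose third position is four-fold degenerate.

Codon 1 UGG (Trp): third position 1-fold.
Codon 2 GGG (Gly): third position 4-fold.
Codon 3 CCG (Pro): third position 4-fold.
Codon 4 AGC (Ser): third position 2-fold.
Codon 5 UAC (Tyr): third position 2-fold.
Codon 6 CAU (His): third position 2-fold.
Codon 7 GUU (Val): third position 4-fold.
Codon 8 UCU (Ser): third position 4-fold.
Four-fold degenerate third positions: 4.

4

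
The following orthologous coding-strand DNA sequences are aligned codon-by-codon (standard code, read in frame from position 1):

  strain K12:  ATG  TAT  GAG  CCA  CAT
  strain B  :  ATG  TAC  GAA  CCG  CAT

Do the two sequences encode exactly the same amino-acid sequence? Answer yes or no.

Codon 1: ATG Met / ATG Met — identical.
Codon 2: TAT Tyr / TAC Tyr — synonymous.
Codon 3: GAG Glu / GAA Glu — synonymous.
Codon 4: CCA Pro / CCG Pro — synonymous.
Codon 5: CAT His / CAT His — identical.
Nonsynonymous differences: 0 → same protein.

yes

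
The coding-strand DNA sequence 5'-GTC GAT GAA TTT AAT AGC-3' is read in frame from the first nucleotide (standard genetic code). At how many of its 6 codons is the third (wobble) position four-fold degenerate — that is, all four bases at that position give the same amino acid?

1

Codon 1 GTC (Val): third position 4-fold.
Codon 2 GAT (Asp): third position 2-fold.
Codon 3 GAA (Glu): third position 2-fold.
Codon 4 TTT (Phe): third position 2-fold.
Codon 5 AAT (Asn): third position 2-fold.
Codon 6 AGC (Ser): third position 2-fold.
Four-fold degenerate third positions: 1.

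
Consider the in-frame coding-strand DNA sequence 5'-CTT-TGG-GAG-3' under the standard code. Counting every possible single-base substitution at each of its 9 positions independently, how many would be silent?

Codon 1 (CTT, Leu): 3 synonymous substitutions.
Codon 2 (TGG, Trp): 0 synonymous substitutions.
Codon 3 (GAG, Glu): 1 synonymous substitution.
Total: 3 + 0 + 1 = 4.

4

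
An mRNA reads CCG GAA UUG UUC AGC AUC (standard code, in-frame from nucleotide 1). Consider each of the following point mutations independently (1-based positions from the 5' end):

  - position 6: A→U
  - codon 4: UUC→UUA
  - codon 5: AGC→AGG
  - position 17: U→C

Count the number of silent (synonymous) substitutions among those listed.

Codon 2: GAA (Glu) → GAU (Asp) — missense.
Codon 4: UUC (Phe) → UUA (Leu) — missense.
Codon 5: AGC (Ser) → AGG (Arg) — missense.
Codon 6: AUC (Ile) → ACC (Thr) — missense.
Synonymous: 0 of 4.

0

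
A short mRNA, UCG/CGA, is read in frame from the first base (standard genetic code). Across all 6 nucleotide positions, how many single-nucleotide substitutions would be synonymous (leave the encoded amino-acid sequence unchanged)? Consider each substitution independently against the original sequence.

7

Codon 1 (UCG, Ser): 3 synonymous substitutions.
Codon 2 (CGA, Arg): 4 synonymous substitutions.
Total: 3 + 4 = 7.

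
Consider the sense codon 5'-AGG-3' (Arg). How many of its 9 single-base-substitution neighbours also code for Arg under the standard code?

2

Position 1: CGG → 1 synonymous.
Position 2: none → 0 synonymous.
Position 3: AGA → 1 synonymous.
Total: 1 + 0 + 1 = 2.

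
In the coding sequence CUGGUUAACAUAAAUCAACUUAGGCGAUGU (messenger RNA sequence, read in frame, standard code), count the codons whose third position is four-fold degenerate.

4

Codon 1 CUG (Leu): third position 4-fold.
Codon 2 GUU (Val): third position 4-fold.
Codon 3 AAC (Asn): third position 2-fold.
Codon 4 AUA (Ile): third position 3-fold.
Codon 5 AAU (Asn): third position 2-fold.
Codon 6 CAA (Gln): third position 2-fold.
Codon 7 CUU (Leu): third position 4-fold.
Codon 8 AGG (Arg): third position 2-fold.
Codon 9 CGA (Arg): third position 4-fold.
Codon 10 UGU (Cys): third position 2-fold.
Four-fold degenerate third positions: 4.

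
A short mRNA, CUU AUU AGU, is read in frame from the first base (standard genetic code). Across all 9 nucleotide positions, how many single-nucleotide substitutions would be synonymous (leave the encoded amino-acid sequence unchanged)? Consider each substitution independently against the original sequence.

6

Codon 1 (CUU, Leu): 3 synonymous substitutions.
Codon 2 (AUU, Ile): 2 synonymous substitutions.
Codon 3 (AGU, Ser): 1 synonymous substitution.
Total: 3 + 2 + 1 = 6.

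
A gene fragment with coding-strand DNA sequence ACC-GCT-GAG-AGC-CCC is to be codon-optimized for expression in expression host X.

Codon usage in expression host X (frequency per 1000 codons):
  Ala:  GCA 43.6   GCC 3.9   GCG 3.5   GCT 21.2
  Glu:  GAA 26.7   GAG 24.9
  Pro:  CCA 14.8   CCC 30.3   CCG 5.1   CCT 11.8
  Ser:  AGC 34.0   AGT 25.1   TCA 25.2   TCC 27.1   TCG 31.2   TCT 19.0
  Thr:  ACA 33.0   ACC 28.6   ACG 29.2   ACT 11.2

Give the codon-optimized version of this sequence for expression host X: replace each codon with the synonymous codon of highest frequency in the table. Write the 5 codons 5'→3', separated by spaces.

Codon 1 (Thr): best is ACA at 33.0.
Codon 2 (Ala): best is GCA at 43.6.
Codon 3 (Glu): best is GAA at 26.7.
Codon 4 (Ser): best is AGC at 34.0.
Codon 5 (Pro): best is CCC at 30.3.

ACA GCA GAA AGC CCC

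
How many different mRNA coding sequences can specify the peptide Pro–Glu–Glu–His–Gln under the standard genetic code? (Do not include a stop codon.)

64

Pro: 4 codons.
Glu: 2 codons.
Glu: 2 codons.
His: 2 codons.
Gln: 2 codons.
4 × 2 × 2 × 2 × 2 = 64.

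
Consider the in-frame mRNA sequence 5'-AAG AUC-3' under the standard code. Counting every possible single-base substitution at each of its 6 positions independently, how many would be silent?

3

Codon 1 (AAG, Lys): 1 synonymous substitution.
Codon 2 (AUC, Ile): 2 synonymous substitutions.
Total: 1 + 2 = 3.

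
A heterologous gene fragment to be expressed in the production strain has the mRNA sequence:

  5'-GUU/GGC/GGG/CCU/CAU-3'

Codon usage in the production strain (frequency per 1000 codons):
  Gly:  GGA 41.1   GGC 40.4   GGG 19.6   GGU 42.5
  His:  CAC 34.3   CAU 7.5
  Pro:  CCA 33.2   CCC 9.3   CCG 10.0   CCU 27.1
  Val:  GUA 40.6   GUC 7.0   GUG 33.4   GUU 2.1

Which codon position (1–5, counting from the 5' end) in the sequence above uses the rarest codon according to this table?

Codon 1 GUU (Val): 2.1 per 1000.
Codon 2 GGC (Gly): 40.4 per 1000.
Codon 3 GGG (Gly): 19.6 per 1000.
Codon 4 CCU (Pro): 27.1 per 1000.
Codon 5 CAU (His): 7.5 per 1000.
Lowest frequency is 2.1 at codon 1.

1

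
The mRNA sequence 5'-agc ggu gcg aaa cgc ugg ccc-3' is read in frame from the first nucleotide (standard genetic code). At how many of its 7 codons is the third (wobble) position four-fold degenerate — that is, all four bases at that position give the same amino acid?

Codon 1 AGC (Ser): third position 2-fold.
Codon 2 GGU (Gly): third position 4-fold.
Codon 3 GCG (Ala): third position 4-fold.
Codon 4 AAA (Lys): third position 2-fold.
Codon 5 CGC (Arg): third position 4-fold.
Codon 6 UGG (Trp): third position 1-fold.
Codon 7 CCC (Pro): third position 4-fold.
Four-fold degenerate third positions: 4.

4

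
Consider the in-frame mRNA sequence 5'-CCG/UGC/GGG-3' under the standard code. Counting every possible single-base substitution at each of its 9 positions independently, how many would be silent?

Codon 1 (CCG, Pro): 3 synonymous substitutions.
Codon 2 (UGC, Cys): 1 synonymous substitution.
Codon 3 (GGG, Gly): 3 synonymous substitutions.
Total: 3 + 1 + 3 = 7.

7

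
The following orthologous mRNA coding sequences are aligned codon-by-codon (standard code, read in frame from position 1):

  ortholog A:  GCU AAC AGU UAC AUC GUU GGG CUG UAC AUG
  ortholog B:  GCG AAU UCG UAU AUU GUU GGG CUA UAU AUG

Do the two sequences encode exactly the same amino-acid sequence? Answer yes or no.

yes

Codon 1: GCU Ala / GCG Ala — synonymous.
Codon 2: AAC Asn / AAU Asn — synonymous.
Codon 3: AGU Ser / UCG Ser — synonymous.
Codon 4: UAC Tyr / UAU Tyr — synonymous.
Codon 5: AUC Ile / AUU Ile — synonymous.
Codon 6: GUU Val / GUU Val — identical.
Codon 7: GGG Gly / GGG Gly — identical.
Codon 8: CUG Leu / CUA Leu — synonymous.
Codon 9: UAC Tyr / UAU Tyr — synonymous.
Codon 10: AUG Met / AUG Met — identical.
Nonsynonymous differences: 0 → same protein.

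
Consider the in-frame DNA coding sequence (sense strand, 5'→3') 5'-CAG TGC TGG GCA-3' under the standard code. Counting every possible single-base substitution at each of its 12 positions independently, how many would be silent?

Codon 1 (CAG, Gln): 1 synonymous substitution.
Codon 2 (TGC, Cys): 1 synonymous substitution.
Codon 3 (TGG, Trp): 0 synonymous substitutions.
Codon 4 (GCA, Ala): 3 synonymous substitutions.
Total: 1 + 1 + 0 + 3 = 5.

5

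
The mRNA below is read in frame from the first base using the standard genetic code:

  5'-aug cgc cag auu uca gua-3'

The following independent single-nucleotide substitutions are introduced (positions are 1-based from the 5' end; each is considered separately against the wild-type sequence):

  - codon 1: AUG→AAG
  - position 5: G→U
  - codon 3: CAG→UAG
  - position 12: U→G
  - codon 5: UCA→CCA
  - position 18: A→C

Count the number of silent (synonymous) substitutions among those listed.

1

Codon 1: AUG (Met) → AAG (Lys) — missense.
Codon 2: CGC (Arg) → CUC (Leu) — missense.
Codon 3: CAG (Gln) → UAG (Stop) — nonsense.
Codon 4: AUU (Ile) → AUG (Met) — missense.
Codon 5: UCA (Ser) → CCA (Pro) — missense.
Codon 6: GUA (Val) → GUC (Val) — synonymous.
Synonymous: 1 of 6.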